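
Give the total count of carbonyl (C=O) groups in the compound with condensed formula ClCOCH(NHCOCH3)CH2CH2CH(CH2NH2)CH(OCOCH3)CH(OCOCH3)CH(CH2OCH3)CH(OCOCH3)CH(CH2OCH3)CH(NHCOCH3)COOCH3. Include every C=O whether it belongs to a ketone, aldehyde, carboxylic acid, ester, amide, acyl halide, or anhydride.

7

ClCO: acyl halide, 1 C=O (running total 1).
CH(NHCOCH3): amide, 1 C=O (running total 2).
CH(OCOCH3): ester, 1 C=O (running total 3).
CH(OCOCH3): ester, 1 C=O (running total 4).
CH(OCOCH3): ester, 1 C=O (running total 5).
CH(NHCOCH3): amide, 1 C=O (running total 6).
COOCH3: ester, 1 C=O (running total 7).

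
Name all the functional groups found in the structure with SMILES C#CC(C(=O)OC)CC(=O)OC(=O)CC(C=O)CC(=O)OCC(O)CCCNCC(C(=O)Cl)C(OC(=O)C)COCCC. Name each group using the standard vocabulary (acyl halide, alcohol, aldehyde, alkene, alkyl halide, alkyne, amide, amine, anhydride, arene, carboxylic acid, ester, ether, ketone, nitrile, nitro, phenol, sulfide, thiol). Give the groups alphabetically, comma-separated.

acyl halide, alcohol, aldehyde, alkyne, amine, anhydride, ester, ether

Taking each segment in turn:
  HC≡C: C≡C triple bond → alkyne.
  CH(COOCH3): pendant –COOCH3: carbonyl C bonded to C and –OCH3 → ester.
  CH2CO-O-COCH2: two acyl groups sharing one oxygen, –C(=O)–O–C(=O)– → anhydride.
  CH(CHO): pendant –CHO: carbonyl C bonded to C and H → aldehyde.
  CH2COOCH2: –C(=O)–O–C with C on the carbonyl side → ester.
  CH(OH): –OH on an sp³ carbon → alcohol (secondary).
  CH2NHCH2: C–N–C with sp³ carbons and no adjacent C=O → amine (secondary).
  CH(COCl): pendant –C(=O)X: carbonyl C bonded to C and halogen → acyl halide.
  CH(OCOCH3): pendant –OC(=O)CH3: an acyloxy group → ester.
  CH2OCH2: C–O–C with sp³ carbons on both sides and no adjacent C=O → ether.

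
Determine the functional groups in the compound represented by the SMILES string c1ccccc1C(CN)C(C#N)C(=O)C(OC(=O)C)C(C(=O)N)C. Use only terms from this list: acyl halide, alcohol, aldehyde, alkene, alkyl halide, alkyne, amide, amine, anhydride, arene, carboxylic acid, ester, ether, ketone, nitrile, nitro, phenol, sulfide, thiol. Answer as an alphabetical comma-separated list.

amide, amine, arene, ester, ketone, nitrile

C6H5– phenyl ring → arene.
pendant –CH2NH2: N on sp³ C, no adjacent C=O → amine.
pendant –C≡N: nitrile.
–C(=O)– with carbon on both sides → ketone.
pendant –OC(=O)CH3: an acyloxy group → ester.
pendant –CONH2: carbonyl C bonded to C and N → amide.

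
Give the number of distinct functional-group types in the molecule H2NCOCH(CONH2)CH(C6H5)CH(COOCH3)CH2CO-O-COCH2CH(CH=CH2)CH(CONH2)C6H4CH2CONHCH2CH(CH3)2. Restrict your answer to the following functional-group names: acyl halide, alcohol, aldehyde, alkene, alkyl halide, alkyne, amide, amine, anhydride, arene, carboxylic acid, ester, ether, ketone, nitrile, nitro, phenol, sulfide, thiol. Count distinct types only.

Taking each segment in turn:
  H2NCO: –C(=O)NH2: carbonyl C bonded to C and to N → amide (the N is not a separate amine).
  CH(CONH2): pendant –CONH2: carbonyl C bonded to C and N → amide.
  CH(C6H5): pendant –C6H5: benzene ring → arene.
  CH(COOCH3): pendant –COOCH3: carbonyl C bonded to C and –OCH3 → ester.
  CH2CO-O-COCH2: two acyl groups sharing one oxygen, –C(=O)–O–C(=O)– → anhydride.
  CH(CH=CH2): pendant –CH=CH2: C=C double bond → alkene.
  CH(CONH2): pendant –CONH2: carbonyl C bonded to C and N → amide.
  C6H4: para-disubstituted benzene ring → arene.
  CH2CONHCH2: –C(=O)–N– linkage → amide (the N is not an amine).
Distinct types present: alkene, amide, anhydride, arene, ester.

5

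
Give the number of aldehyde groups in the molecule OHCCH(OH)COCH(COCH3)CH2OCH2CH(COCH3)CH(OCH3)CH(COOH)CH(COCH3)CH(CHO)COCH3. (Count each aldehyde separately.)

terminal –CHO: carbonyl C bonded to H and C → aldehyde.
–OH on an sp³ carbon → alcohol (secondary).
–C(=O)– with carbon on both sides → ketone.
pendant –COCH3: carbonyl C bonded to two carbons → ketone.
C–O–C with sp³ carbons on both sides and no adjacent C=O → ether.
pendant –COCH3: carbonyl C bonded to two carbons → ketone.
pendant –OCH3: C–O–C with sp³ C, no adjacent C=O → ether.
pendant –COOH: carbonyl C bonded to C and –OH → carboxylic acid.
pendant –COCH3: carbonyl C bonded to two carbons → ketone.
pendant –CHO: carbonyl C bonded to C and H → aldehyde.
–C(=O)– with carbon on both sides → ketone.
Aldehyde appears at: OHC, CH(CHO) → 2.

2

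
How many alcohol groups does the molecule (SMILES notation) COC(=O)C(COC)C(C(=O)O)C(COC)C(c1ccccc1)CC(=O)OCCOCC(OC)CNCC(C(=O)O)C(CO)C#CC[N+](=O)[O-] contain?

1

CH3O–C(=O)–: carbonyl C bonded to C and to –OCH3 → ester (not ketone + ether).
pendant –CH2OCH3: C–O–C linkage → ether.
pendant –COOH: carbonyl C bonded to C and –OH → carboxylic acid.
pendant –CH2OCH3: C–O–C linkage → ether.
pendant –C6H5: benzene ring → arene.
–C(=O)–O–C with C on the carbonyl side → ester.
C–O–C with sp³ carbons on both sides and no adjacent C=O → ether.
pendant –OCH3: C–O–C with sp³ C, no adjacent C=O → ether.
C–N–C with sp³ carbons and no adjacent C=O → amine (secondary).
pendant –COOH: carbonyl C bonded to C and –OH → carboxylic acid.
pendant –CH2OH on an sp³ backbone C → alcohol.
C≡C triple bond → alkyne.
–NO2 on carbon → nitro group.
Alcohol appears at: CH(CH2OH) → 1.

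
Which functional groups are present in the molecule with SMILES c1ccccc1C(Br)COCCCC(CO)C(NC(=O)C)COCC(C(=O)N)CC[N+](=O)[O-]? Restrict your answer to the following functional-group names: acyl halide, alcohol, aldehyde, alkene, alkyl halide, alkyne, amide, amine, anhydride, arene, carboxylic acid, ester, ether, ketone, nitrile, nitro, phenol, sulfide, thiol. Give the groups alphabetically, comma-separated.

C6H5– phenyl ring → arene.
halogen on an sp³ carbon → alkyl halide.
C–O–C with sp³ carbons on both sides and no adjacent C=O → ether.
pendant –CH2OH on an sp³ backbone C → alcohol.
pendant –NHC(=O)CH3: N bonded to a carbonyl → amide (not amine).
C–O–C with sp³ carbons on both sides and no adjacent C=O → ether.
pendant –CONH2: carbonyl C bonded to C and N → amide.
–NO2 on carbon → nitro group.

alcohol, alkyl halide, amide, arene, ether, nitro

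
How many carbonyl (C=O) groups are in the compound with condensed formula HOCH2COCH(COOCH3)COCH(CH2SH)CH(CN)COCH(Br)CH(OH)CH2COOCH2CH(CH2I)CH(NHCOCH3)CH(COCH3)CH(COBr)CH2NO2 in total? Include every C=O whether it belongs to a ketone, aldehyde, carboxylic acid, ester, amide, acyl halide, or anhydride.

CO: ketone, 1 C=O (running total 1).
CH(COOCH3): ester, 1 C=O (running total 2).
CO: ketone, 1 C=O (running total 3).
CO: ketone, 1 C=O (running total 4).
CH2COOCH2: ester, 1 C=O (running total 5).
CH(NHCOCH3): amide, 1 C=O (running total 6).
CH(COCH3): ketone, 1 C=O (running total 7).
CH(COBr): acyl halide, 1 C=O (running total 8).

8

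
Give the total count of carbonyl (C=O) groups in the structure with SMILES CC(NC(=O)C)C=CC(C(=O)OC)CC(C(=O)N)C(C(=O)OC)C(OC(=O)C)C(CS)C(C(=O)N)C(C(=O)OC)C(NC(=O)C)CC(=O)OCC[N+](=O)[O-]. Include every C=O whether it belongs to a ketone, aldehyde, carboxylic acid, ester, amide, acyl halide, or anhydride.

CH(NHCOCH3): amide, 1 C=O (running total 1).
CH(COOCH3): ester, 1 C=O (running total 2).
CH(CONH2): amide, 1 C=O (running total 3).
CH(COOCH3): ester, 1 C=O (running total 4).
CH(OCOCH3): ester, 1 C=O (running total 5).
CH(CONH2): amide, 1 C=O (running total 6).
CH(COOCH3): ester, 1 C=O (running total 7).
CH(NHCOCH3): amide, 1 C=O (running total 8).
CH2COOCH2: ester, 1 C=O (running total 9).

9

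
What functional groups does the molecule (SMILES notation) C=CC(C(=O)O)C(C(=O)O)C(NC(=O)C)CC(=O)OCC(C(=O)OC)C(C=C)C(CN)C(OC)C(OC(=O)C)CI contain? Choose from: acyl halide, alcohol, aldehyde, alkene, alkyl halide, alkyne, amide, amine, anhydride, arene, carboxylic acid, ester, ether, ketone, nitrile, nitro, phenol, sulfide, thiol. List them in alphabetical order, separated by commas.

alkene, alkyl halide, amide, amine, carboxylic acid, ester, ether

C=C double bond → alkene.
pendant –COOH: carbonyl C bonded to C and –OH → carboxylic acid.
pendant –COOH: carbonyl C bonded to C and –OH → carboxylic acid.
pendant –NHC(=O)CH3: N bonded to a carbonyl → amide (not amine).
–C(=O)–O–C with C on the carbonyl side → ester.
pendant –COOCH3: carbonyl C bonded to C and –OCH3 → ester.
pendant –CH=CH2: C=C double bond → alkene.
pendant –CH2NH2: N on sp³ C, no adjacent C=O → amine.
pendant –OCH3: C–O–C with sp³ C, no adjacent C=O → ether.
pendant –OC(=O)CH3: an acyloxy group → ester.
halogen on an sp³ carbon → alkyl halide.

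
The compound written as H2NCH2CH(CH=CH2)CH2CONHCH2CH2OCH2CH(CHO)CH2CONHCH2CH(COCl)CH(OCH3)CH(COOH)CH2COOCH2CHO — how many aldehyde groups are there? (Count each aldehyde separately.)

–NH2 on an sp³ carbon with no adjacent C=O → amine.
pendant –CH=CH2: C=C double bond → alkene.
–C(=O)–N– linkage → amide (the N is not an amine).
C–O–C with sp³ carbons on both sides and no adjacent C=O → ether.
pendant –CHO: carbonyl C bonded to C and H → aldehyde.
–C(=O)–N– linkage → amide (the N is not an amine).
pendant –C(=O)X: carbonyl C bonded to C and halogen → acyl halide.
pendant –OCH3: C–O–C with sp³ C, no adjacent C=O → ether.
pendant –COOH: carbonyl C bonded to C and –OH → carboxylic acid.
–C(=O)–O–C with C on the carbonyl side → ester.
terminal –CHO: carbonyl C bonded to H and C → aldehyde.
Aldehyde appears at: CH(CHO), CHO → 2.

2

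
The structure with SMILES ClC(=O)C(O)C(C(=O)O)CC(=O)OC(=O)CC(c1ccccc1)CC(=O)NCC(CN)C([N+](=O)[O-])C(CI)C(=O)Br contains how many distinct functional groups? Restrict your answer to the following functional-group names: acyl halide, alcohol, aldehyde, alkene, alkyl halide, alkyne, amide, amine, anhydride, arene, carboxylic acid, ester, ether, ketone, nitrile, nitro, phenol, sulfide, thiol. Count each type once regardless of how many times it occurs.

Working along the chain:
  ClCO: –C(=O)Cl: carbonyl C bonded to C and to a halogen → acyl halide (not alkyl halide).
  CH(OH): –OH on an sp³ carbon → alcohol (secondary).
  CH(COOH): pendant –COOH: carbonyl C bonded to C and –OH → carboxylic acid.
  CH2CO-O-COCH2: two acyl groups sharing one oxygen, –C(=O)–O–C(=O)– → anhydride.
  CH(C6H5): pendant –C6H5: benzene ring → arene.
  CH2CONHCH2: –C(=O)–N– linkage → amide (the N is not an amine).
  CH(CH2NH2): pendant –CH2NH2: N on sp³ C, no adjacent C=O → amine.
  CH(NO2): –NO2 on an sp³ carbon → nitro (the N=O is not a carbonyl).
  CH(CH2I): pendant –CH2X: halogen on sp³ carbon → alkyl halide.
  COBr: –C(=O)Br: carbonyl C bonded to C and to a halogen → acyl halide (not alkyl halide).
Distinct types present: acyl halide, alcohol, alkyl halide, amide, amine, anhydride, arene, carboxylic acid, nitro.

9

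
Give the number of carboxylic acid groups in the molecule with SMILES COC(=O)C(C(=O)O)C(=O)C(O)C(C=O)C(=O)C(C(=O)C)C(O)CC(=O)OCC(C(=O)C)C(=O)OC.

1

Taking each segment in turn:
  CH3OOC: CH3O–C(=O)–: carbonyl C bonded to C and to –OCH3 → ester (not ketone + ether).
  CH(COOH): pendant –COOH: carbonyl C bonded to C and –OH → carboxylic acid.
  CO: –C(=O)– with carbon on both sides → ketone.
  CH(OH): –OH on an sp³ carbon → alcohol (secondary).
  CH(CHO): pendant –CHO: carbonyl C bonded to C and H → aldehyde.
  CO: –C(=O)– with carbon on both sides → ketone.
  CH(COCH3): pendant –COCH3: carbonyl C bonded to two carbons → ketone.
  CH(OH): –OH on an sp³ carbon → alcohol (secondary).
  CH2COOCH2: –C(=O)–O–C with C on the carbonyl side → ester.
  CH(COCH3): pendant –COCH3: carbonyl C bonded to two carbons → ketone.
  COOCH3: –C(=O)OCH3: carbonyl C bonded to C and to –OCH3 → ester (not ketone + ether).
Carboxylic acid appears at: CH(COOH) → 1.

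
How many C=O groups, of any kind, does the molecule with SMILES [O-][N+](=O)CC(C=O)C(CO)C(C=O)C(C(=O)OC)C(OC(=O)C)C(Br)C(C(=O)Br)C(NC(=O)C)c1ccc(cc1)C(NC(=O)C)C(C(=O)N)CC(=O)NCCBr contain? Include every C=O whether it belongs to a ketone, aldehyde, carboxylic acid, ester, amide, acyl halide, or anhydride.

9

CH(CHO): aldehyde, 1 C=O (running total 1).
CH(CHO): aldehyde, 1 C=O (running total 2).
CH(COOCH3): ester, 1 C=O (running total 3).
CH(OCOCH3): ester, 1 C=O (running total 4).
CH(COBr): acyl halide, 1 C=O (running total 5).
CH(NHCOCH3): amide, 1 C=O (running total 6).
CH(NHCOCH3): amide, 1 C=O (running total 7).
CH(CONH2): amide, 1 C=O (running total 8).
CH2CONHCH2: amide, 1 C=O (running total 9).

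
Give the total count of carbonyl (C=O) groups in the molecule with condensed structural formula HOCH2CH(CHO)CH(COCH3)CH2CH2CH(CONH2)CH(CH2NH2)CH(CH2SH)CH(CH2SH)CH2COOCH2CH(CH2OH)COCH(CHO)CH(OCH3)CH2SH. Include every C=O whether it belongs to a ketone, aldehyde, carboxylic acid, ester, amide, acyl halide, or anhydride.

6

CH(CHO): aldehyde, 1 C=O (running total 1).
CH(COCH3): ketone, 1 C=O (running total 2).
CH(CONH2): amide, 1 C=O (running total 3).
CH2COOCH2: ester, 1 C=O (running total 4).
CO: ketone, 1 C=O (running total 5).
CH(CHO): aldehyde, 1 C=O (running total 6).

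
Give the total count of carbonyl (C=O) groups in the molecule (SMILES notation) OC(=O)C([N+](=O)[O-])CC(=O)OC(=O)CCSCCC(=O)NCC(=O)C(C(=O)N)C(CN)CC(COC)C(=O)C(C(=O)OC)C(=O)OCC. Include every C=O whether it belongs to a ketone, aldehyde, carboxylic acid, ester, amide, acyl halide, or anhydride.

HOOC: carboxylic acid, 1 C=O (running total 1).
CH2CO-O-COCH2: anhydride, 2 C=O (running total 3).
CH2CONHCH2: amide, 1 C=O (running total 4).
CO: ketone, 1 C=O (running total 5).
CH(CONH2): amide, 1 C=O (running total 6).
CO: ketone, 1 C=O (running total 7).
CH(COOCH3): ester, 1 C=O (running total 8).
COOCH2CH3: ester, 1 C=O (running total 9).

9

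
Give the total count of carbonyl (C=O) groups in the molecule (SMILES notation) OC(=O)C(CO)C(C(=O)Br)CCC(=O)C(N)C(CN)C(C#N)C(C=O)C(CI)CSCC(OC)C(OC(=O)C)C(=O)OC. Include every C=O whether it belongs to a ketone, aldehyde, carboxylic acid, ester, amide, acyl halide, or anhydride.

HOOC: carboxylic acid, 1 C=O (running total 1).
CH(COBr): acyl halide, 1 C=O (running total 2).
CO: ketone, 1 C=O (running total 3).
CH(CHO): aldehyde, 1 C=O (running total 4).
CH(OCOCH3): ester, 1 C=O (running total 5).
COOCH3: ester, 1 C=O (running total 6).

6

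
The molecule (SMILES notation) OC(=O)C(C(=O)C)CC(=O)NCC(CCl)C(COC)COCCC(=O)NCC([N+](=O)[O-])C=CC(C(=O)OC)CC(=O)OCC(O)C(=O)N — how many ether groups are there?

2

–COOH: carbonyl C bonded to –OH and C → carboxylic acid (the –OH is not a separate alcohol).
pendant –COCH3: carbonyl C bonded to two carbons → ketone.
–C(=O)–N– linkage → amide (the N is not an amine).
pendant –CH2X: halogen on sp³ carbon → alkyl halide.
pendant –CH2OCH3: C–O–C linkage → ether.
C–O–C with sp³ carbons on both sides and no adjacent C=O → ether.
–C(=O)–N– linkage → amide (the N is not an amine).
–NO2 on an sp³ carbon → nitro (the N=O is not a carbonyl).
C=C double bond → alkene.
pendant –COOCH3: carbonyl C bonded to C and –OCH3 → ester.
–C(=O)–O–C with C on the carbonyl side → ester.
–OH on an sp³ carbon → alcohol (secondary).
–C(=O)NH2: carbonyl C bonded to C and to N → amide (the N is not a separate amine).
Ether appears at: CH(CH2OCH3), CH2OCH2 → 2.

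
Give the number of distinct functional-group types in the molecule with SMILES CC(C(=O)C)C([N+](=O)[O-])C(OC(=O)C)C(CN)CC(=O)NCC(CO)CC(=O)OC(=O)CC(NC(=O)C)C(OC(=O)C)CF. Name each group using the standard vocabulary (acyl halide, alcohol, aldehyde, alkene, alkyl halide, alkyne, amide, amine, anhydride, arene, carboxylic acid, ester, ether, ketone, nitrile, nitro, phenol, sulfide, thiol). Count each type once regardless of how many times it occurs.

Working along the chain:
  CH(COCH3): pendant –COCH3: carbonyl C bonded to two carbons → ketone.
  CH(NO2): –NO2 on an sp³ carbon → nitro (the N=O is not a carbonyl).
  CH(OCOCH3): pendant –OC(=O)CH3: an acyloxy group → ester.
  CH(CH2NH2): pendant –CH2NH2: N on sp³ C, no adjacent C=O → amine.
  CH2CONHCH2: –C(=O)–N– linkage → amide (the N is not an amine).
  CH(CH2OH): pendant –CH2OH on an sp³ backbone C → alcohol.
  CH2CO-O-COCH2: two acyl groups sharing one oxygen, –C(=O)–O–C(=O)– → anhydride.
  CH(NHCOCH3): pendant –NHC(=O)CH3: N bonded to a carbonyl → amide (not amine).
  CH(OCOCH3): pendant –OC(=O)CH3: an acyloxy group → ester.
  CH2F: halogen on an sp³ carbon → alkyl halide.
Distinct types present: alcohol, alkyl halide, amide, amine, anhydride, ester, ketone, nitro.

8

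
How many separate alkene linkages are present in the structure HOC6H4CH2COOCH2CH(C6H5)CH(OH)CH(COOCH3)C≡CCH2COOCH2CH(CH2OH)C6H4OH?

Taking each segment in turn:
  HOC6H4: –OH attached directly to an aromatic ring → phenol (not alcohol); the ring itself is an arene.
  CH2COOCH2: –C(=O)–O–C with C on the carbonyl side → ester.
  CH(C6H5): pendant –C6H5: benzene ring → arene.
  CH(OH): –OH on an sp³ carbon → alcohol (secondary).
  CH(COOCH3): pendant –COOCH3: carbonyl C bonded to C and –OCH3 → ester.
  C≡C: C≡C triple bond → alkyne.
  CH2COOCH2: –C(=O)–O–C with C on the carbonyl side → ester.
  CH(CH2OH): pendant –CH2OH on an sp³ backbone C → alcohol.
  C6H4OH: –OH attached directly to an aromatic ring → phenol (not alcohol); the ring itself is an arene.
No segment is a alkene: HOC6H4 is arene/phenol, not alkene; CH(C6H5) is arene, not alkene; C≡C is alkyne, not alkene. → 0.

0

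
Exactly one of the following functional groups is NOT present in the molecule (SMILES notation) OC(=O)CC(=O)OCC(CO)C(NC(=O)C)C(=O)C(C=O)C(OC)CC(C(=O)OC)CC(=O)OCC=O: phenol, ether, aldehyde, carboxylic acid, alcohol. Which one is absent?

ether: present (CH(OCH3) — pendant –OCH3: C–O–C with sp³ C, no adjacent C=O → ether).
alcohol: present (CH(CH2OH) — pendant –CH2OH on an sp³ backbone C → alcohol).
carboxylic acid: present (HOOC — –COOH: carbonyl C bonded to –OH and C → carboxylic acid (the –OH is not a separate alcohol)).
aldehyde: present (CH(CHO) — pendant –CHO: carbonyl C bonded to C and H → aldehyde).
phenol: absent. In CH(CH2OH), the –OH is on an sp³ carbon, not on an aromatic ring, so it is an alcohol.

phenol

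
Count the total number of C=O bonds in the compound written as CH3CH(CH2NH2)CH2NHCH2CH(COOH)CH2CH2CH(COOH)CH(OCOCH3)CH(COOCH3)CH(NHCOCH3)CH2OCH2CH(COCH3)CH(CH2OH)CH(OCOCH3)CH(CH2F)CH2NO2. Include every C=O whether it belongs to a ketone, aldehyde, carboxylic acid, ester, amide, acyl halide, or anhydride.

CH(COOH): carboxylic acid, 1 C=O (running total 1).
CH(COOH): carboxylic acid, 1 C=O (running total 2).
CH(OCOCH3): ester, 1 C=O (running total 3).
CH(COOCH3): ester, 1 C=O (running total 4).
CH(NHCOCH3): amide, 1 C=O (running total 5).
CH(COCH3): ketone, 1 C=O (running total 6).
CH(OCOCH3): ester, 1 C=O (running total 7).

7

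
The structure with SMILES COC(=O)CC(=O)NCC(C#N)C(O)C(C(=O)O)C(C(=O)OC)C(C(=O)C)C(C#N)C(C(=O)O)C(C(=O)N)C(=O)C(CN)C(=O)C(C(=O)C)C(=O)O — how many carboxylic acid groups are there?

3

CH3O–C(=O)–: carbonyl C bonded to C and to –OCH3 → ester (not ketone + ether).
–C(=O)–N– linkage → amide (the N is not an amine).
pendant –C≡N: nitrile.
–OH on an sp³ carbon → alcohol (secondary).
pendant –COOH: carbonyl C bonded to C and –OH → carboxylic acid.
pendant –COOCH3: carbonyl C bonded to C and –OCH3 → ester.
pendant –COCH3: carbonyl C bonded to two carbons → ketone.
pendant –C≡N: nitrile.
pendant –COOH: carbonyl C bonded to C and –OH → carboxylic acid.
pendant –CONH2: carbonyl C bonded to C and N → amide.
–C(=O)– with carbon on both sides → ketone.
pendant –CH2NH2: N on sp³ C, no adjacent C=O → amine.
–C(=O)– with carbon on both sides → ketone.
pendant –COCH3: carbonyl C bonded to two carbons → ketone.
–COOH: carbonyl C bonded to –OH and C → carboxylic acid (the –OH is not a separate alcohol).
Carboxylic acid appears at: CH(COOH), CH(COOH), COOH → 3.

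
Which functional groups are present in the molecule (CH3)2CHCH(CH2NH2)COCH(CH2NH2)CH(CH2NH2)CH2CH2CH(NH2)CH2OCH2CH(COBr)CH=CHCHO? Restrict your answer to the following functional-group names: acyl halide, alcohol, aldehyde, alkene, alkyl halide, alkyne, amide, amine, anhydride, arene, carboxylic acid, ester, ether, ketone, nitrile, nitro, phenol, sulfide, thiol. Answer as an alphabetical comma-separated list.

acyl halide, aldehyde, alkene, amine, ether, ketone

pendant –CH2NH2: N on sp³ C, no adjacent C=O → amine.
–C(=O)– with carbon on both sides → ketone.
pendant –CH2NH2: N on sp³ C, no adjacent C=O → amine.
pendant –CH2NH2: N on sp³ C, no adjacent C=O → amine.
–NH2 on an sp³ carbon with no adjacent C=O → amine.
C–O–C with sp³ carbons on both sides and no adjacent C=O → ether.
pendant –C(=O)X: carbonyl C bonded to C and halogen → acyl halide.
C=C double bond → alkene.
terminal –CHO: carbonyl C bonded to H and C → aldehyde.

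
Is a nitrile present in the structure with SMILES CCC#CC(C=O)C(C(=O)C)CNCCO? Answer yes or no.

Working along the chain:
  C≡C: C≡C triple bond → alkyne.
  CH(CHO): pendant –CHO: carbonyl C bonded to C and H → aldehyde.
  CH(COCH3): pendant –COCH3: carbonyl C bonded to two carbons → ketone.
  CH2NHCH2: C–N–C with sp³ carbons and no adjacent C=O → amine (secondary).
  CH2OH: –OH on an sp³ carbon → alcohol.
In C≡C, the triple bond is C≡C, not C≡N.
The groups actually present are: alcohol, aldehyde, alkyne, amine, ketone.

no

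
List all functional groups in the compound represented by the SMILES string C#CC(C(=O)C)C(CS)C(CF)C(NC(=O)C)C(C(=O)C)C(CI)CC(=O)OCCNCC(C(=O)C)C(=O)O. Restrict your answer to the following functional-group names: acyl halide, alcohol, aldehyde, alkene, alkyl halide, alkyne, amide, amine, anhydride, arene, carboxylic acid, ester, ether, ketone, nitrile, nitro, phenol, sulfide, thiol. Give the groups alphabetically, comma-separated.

C≡C triple bond → alkyne.
pendant –COCH3: carbonyl C bonded to two carbons → ketone.
pendant –CH2SH → thiol.
pendant –CH2X: halogen on sp³ carbon → alkyl halide.
pendant –NHC(=O)CH3: N bonded to a carbonyl → amide (not amine).
pendant –COCH3: carbonyl C bonded to two carbons → ketone.
pendant –CH2X: halogen on sp³ carbon → alkyl halide.
–C(=O)–O–C with C on the carbonyl side → ester.
C–N–C with sp³ carbons and no adjacent C=O → amine (secondary).
pendant –COCH3: carbonyl C bonded to two carbons → ketone.
–COOH: carbonyl C bonded to –OH and C → carboxylic acid (the –OH is not a separate alcohol).

alkyl halide, alkyne, amide, amine, carboxylic acid, ester, ketone, thiol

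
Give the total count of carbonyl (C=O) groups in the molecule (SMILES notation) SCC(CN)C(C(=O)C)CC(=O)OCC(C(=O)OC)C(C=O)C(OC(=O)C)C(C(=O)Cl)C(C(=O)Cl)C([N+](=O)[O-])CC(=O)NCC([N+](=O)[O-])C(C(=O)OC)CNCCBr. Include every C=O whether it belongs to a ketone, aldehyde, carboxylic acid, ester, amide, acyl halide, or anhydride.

9

CH(COCH3): ketone, 1 C=O (running total 1).
CH2COOCH2: ester, 1 C=O (running total 2).
CH(COOCH3): ester, 1 C=O (running total 3).
CH(CHO): aldehyde, 1 C=O (running total 4).
CH(OCOCH3): ester, 1 C=O (running total 5).
CH(COCl): acyl halide, 1 C=O (running total 6).
CH(COCl): acyl halide, 1 C=O (running total 7).
CH2CONHCH2: amide, 1 C=O (running total 8).
CH(COOCH3): ester, 1 C=O (running total 9).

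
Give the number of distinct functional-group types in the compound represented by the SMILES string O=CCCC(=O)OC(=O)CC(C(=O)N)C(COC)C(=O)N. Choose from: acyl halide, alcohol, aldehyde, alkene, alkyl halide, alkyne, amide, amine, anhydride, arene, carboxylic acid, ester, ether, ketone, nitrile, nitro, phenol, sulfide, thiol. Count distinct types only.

4

terminal –CHO: carbonyl C bonded to H and C → aldehyde.
two acyl groups sharing one oxygen, –C(=O)–O–C(=O)– → anhydride.
pendant –CONH2: carbonyl C bonded to C and N → amide.
pendant –CH2OCH3: C–O–C linkage → ether.
–C(=O)NH2: carbonyl C bonded to C and to N → amide (the N is not a separate amine).
Distinct types present: aldehyde, amide, anhydride, ether.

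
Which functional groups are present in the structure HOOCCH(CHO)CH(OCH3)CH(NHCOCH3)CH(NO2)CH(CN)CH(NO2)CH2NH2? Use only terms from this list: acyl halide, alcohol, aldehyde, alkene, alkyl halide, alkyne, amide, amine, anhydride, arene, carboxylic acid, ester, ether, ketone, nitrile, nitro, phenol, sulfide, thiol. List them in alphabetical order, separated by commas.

aldehyde, amide, amine, carboxylic acid, ether, nitrile, nitro

Reading the structure from left to right:
  HOOC: –COOH: carbonyl C bonded to –OH and C → carboxylic acid (the –OH is not a separate alcohol).
  CH(CHO): pendant –CHO: carbonyl C bonded to C and H → aldehyde.
  CH(OCH3): pendant –OCH3: C–O–C with sp³ C, no adjacent C=O → ether.
  CH(NHCOCH3): pendant –NHC(=O)CH3: N bonded to a carbonyl → amide (not amine).
  CH(NO2): –NO2 on an sp³ carbon → nitro (the N=O is not a carbonyl).
  CH(CN): pendant –C≡N: nitrile.
  CH(NO2): –NO2 on an sp³ carbon → nitro (the N=O is not a carbonyl).
  CH2NH2: –NH2 on an sp³ carbon with no adjacent C=O → amine.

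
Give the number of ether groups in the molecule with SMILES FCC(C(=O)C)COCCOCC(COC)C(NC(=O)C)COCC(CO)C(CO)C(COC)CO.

5

Reading the structure from left to right:
  FCH2: halogen on an sp³ carbon → alkyl halide.
  CH(COCH3): pendant –COCH3: carbonyl C bonded to two carbons → ketone.
  CH2OCH2: C–O–C with sp³ carbons on both sides and no adjacent C=O → ether.
  CH2OCH2: C–O–C with sp³ carbons on both sides and no adjacent C=O → ether.
  CH(CH2OCH3): pendant –CH2OCH3: C–O–C linkage → ether.
  CH(NHCOCH3): pendant –NHC(=O)CH3: N bonded to a carbonyl → amide (not amine).
  CH2OCH2: C–O–C with sp³ carbons on both sides and no adjacent C=O → ether.
  CH(CH2OH): pendant –CH2OH on an sp³ backbone C → alcohol.
  CH(CH2OH): pendant –CH2OH on an sp³ backbone C → alcohol.
  CH(CH2OCH3): pendant –CH2OCH3: C–O–C linkage → ether.
  CH2OH: –OH on an sp³ carbon → alcohol.
Ether appears at: CH2OCH2, CH2OCH2, CH(CH2OCH3), CH2OCH2, CH(CH2OCH3) → 5.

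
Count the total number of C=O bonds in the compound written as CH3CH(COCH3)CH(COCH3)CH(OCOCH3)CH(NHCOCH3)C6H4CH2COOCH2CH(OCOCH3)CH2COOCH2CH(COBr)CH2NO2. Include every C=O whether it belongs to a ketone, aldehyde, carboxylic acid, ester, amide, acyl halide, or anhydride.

8

CH(COCH3): ketone, 1 C=O (running total 1).
CH(COCH3): ketone, 1 C=O (running total 2).
CH(OCOCH3): ester, 1 C=O (running total 3).
CH(NHCOCH3): amide, 1 C=O (running total 4).
CH2COOCH2: ester, 1 C=O (running total 5).
CH(OCOCH3): ester, 1 C=O (running total 6).
CH2COOCH2: ester, 1 C=O (running total 7).
CH(COBr): acyl halide, 1 C=O (running total 8).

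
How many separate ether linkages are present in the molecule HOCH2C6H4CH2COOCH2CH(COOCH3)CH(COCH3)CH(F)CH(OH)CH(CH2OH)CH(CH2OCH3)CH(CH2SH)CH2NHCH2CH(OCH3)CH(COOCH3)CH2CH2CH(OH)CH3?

HO– on an sp³ carbon → alcohol.
para-disubstituted benzene ring → arene.
–C(=O)–O–C with C on the carbonyl side → ester.
pendant –COOCH3: carbonyl C bonded to C and –OCH3 → ester.
pendant –COCH3: carbonyl C bonded to two carbons → ketone.
halogen on an sp³ carbon → alkyl halide.
–OH on an sp³ carbon → alcohol (secondary).
pendant –CH2OH on an sp³ backbone C → alcohol.
pendant –CH2OCH3: C–O–C linkage → ether.
pendant –CH2SH → thiol.
C–N–C with sp³ carbons and no adjacent C=O → amine (secondary).
pendant –OCH3: C–O–C with sp³ C, no adjacent C=O → ether.
pendant –COOCH3: carbonyl C bonded to C and –OCH3 → ester.
–OH on an sp³ carbon → alcohol (secondary).
Ether appears at: CH(CH2OCH3), CH(OCH3) → 2.

2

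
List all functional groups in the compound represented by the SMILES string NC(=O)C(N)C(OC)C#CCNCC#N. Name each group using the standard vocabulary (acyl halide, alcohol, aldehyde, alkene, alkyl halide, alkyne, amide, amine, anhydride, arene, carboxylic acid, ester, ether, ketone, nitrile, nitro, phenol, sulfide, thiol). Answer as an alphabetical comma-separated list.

–C(=O)NH2: carbonyl C bonded to C and to N → amide (the N is not a separate amine).
–NH2 on an sp³ carbon with no adjacent C=O → amine.
pendant –OCH3: C–O–C with sp³ C, no adjacent C=O → ether.
C≡C triple bond → alkyne.
C–N–C with sp³ carbons and no adjacent C=O → amine (secondary).
–C≡N: carbon triple-bonded to nitrogen → nitrile.

alkyne, amide, amine, ether, nitrile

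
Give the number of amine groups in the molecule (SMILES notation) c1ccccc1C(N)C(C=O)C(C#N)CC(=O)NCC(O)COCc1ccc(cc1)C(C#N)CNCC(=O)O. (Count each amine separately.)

2

C6H5– phenyl ring → arene.
–NH2 on an sp³ carbon with no adjacent C=O → amine.
pendant –CHO: carbonyl C bonded to C and H → aldehyde.
pendant –C≡N: nitrile.
–C(=O)–N– linkage → amide (the N is not an amine).
–OH on an sp³ carbon → alcohol (secondary).
C–O–C with sp³ carbons on both sides and no adjacent C=O → ether.
para-disubstituted benzene ring → arene.
pendant –C≡N: nitrile.
C–N–C with sp³ carbons and no adjacent C=O → amine (secondary).
–COOH: carbonyl C bonded to –OH and C → carboxylic acid (the –OH is not a separate alcohol).
Amine appears at: CH(NH2), CH2NHCH2 → 2.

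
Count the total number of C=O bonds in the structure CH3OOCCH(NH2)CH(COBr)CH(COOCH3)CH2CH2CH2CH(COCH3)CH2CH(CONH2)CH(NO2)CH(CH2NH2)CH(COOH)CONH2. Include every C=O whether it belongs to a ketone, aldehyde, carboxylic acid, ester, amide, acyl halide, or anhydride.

7

CH3OOC: ester, 1 C=O (running total 1).
CH(COBr): acyl halide, 1 C=O (running total 2).
CH(COOCH3): ester, 1 C=O (running total 3).
CH(COCH3): ketone, 1 C=O (running total 4).
CH(CONH2): amide, 1 C=O (running total 5).
CH(COOH): carboxylic acid, 1 C=O (running total 6).
CONH2: amide, 1 C=O (running total 7).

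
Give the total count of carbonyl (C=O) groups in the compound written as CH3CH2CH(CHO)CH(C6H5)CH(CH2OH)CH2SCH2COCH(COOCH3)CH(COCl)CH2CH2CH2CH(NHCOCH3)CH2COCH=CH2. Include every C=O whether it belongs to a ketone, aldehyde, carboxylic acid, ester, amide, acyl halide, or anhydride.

CH(CHO): aldehyde, 1 C=O (running total 1).
CO: ketone, 1 C=O (running total 2).
CH(COOCH3): ester, 1 C=O (running total 3).
CH(COCl): acyl halide, 1 C=O (running total 4).
CH(NHCOCH3): amide, 1 C=O (running total 5).
CO: ketone, 1 C=O (running total 6).

6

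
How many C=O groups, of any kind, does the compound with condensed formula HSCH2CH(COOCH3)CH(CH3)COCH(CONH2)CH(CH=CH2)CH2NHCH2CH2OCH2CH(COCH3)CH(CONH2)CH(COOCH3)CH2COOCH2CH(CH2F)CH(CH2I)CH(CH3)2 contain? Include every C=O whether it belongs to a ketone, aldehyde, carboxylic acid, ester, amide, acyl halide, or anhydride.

7

CH(COOCH3): ester, 1 C=O (running total 1).
CO: ketone, 1 C=O (running total 2).
CH(CONH2): amide, 1 C=O (running total 3).
CH(COCH3): ketone, 1 C=O (running total 4).
CH(CONH2): amide, 1 C=O (running total 5).
CH(COOCH3): ester, 1 C=O (running total 6).
CH2COOCH2: ester, 1 C=O (running total 7).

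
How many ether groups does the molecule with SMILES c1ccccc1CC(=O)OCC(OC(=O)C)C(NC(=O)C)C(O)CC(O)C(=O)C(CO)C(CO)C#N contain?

0

Reading the structure from left to right:
  C6H5: C6H5– phenyl ring → arene.
  CH2COOCH2: –C(=O)–O–C with C on the carbonyl side → ester.
  CH(OCOCH3): pendant –OC(=O)CH3: an acyloxy group → ester.
  CH(NHCOCH3): pendant –NHC(=O)CH3: N bonded to a carbonyl → amide (not amine).
  CH(OH): –OH on an sp³ carbon → alcohol (secondary).
  CH(OH): –OH on an sp³ carbon → alcohol (secondary).
  CO: –C(=O)– with carbon on both sides → ketone.
  CH(CH2OH): pendant –CH2OH on an sp³ backbone C → alcohol.
  CH(CH2OH): pendant –CH2OH on an sp³ backbone C → alcohol.
  CN: –C≡N: carbon triple-bonded to nitrogen → nitrile.
No segment is a ether: CH2COOCH2 is ester, not ether; CH(OCOCH3) is ester, not ether; CH(OH) is alcohol, not ether. → 0.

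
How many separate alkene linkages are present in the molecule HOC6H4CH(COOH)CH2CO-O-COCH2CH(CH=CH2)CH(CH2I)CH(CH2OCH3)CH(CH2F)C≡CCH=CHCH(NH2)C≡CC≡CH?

2

–OH attached directly to an aromatic ring → phenol (not alcohol); the ring itself is an arene.
pendant –COOH: carbonyl C bonded to C and –OH → carboxylic acid.
two acyl groups sharing one oxygen, –C(=O)–O–C(=O)– → anhydride.
pendant –CH=CH2: C=C double bond → alkene.
pendant –CH2X: halogen on sp³ carbon → alkyl halide.
pendant –CH2OCH3: C–O–C linkage → ether.
pendant –CH2X: halogen on sp³ carbon → alkyl halide.
C≡C triple bond → alkyne.
C=C double bond → alkene.
–NH2 on an sp³ carbon with no adjacent C=O → amine.
C≡C triple bond → alkyne.
C≡C triple bond → alkyne.
Alkene appears at: CH(CH=CH2), CH=CH → 2.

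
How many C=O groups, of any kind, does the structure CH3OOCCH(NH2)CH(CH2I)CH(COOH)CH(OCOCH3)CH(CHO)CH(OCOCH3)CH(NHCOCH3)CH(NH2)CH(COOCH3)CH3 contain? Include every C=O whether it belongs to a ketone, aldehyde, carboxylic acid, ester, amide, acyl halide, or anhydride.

CH3OOC: ester, 1 C=O (running total 1).
CH(COOH): carboxylic acid, 1 C=O (running total 2).
CH(OCOCH3): ester, 1 C=O (running total 3).
CH(CHO): aldehyde, 1 C=O (running total 4).
CH(OCOCH3): ester, 1 C=O (running total 5).
CH(NHCOCH3): amide, 1 C=O (running total 6).
CH(COOCH3): ester, 1 C=O (running total 7).

7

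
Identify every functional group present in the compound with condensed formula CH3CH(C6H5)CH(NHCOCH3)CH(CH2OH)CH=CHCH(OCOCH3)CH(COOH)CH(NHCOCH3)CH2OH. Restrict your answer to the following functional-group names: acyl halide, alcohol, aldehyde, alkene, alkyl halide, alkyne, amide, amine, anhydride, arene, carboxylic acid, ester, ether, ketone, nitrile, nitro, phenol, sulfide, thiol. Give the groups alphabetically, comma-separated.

Reading the structure from left to right:
  CH(C6H5): pendant –C6H5: benzene ring → arene.
  CH(NHCOCH3): pendant –NHC(=O)CH3: N bonded to a carbonyl → amide (not amine).
  CH(CH2OH): pendant –CH2OH on an sp³ backbone C → alcohol.
  CH=CH: C=C double bond → alkene.
  CH(OCOCH3): pendant –OC(=O)CH3: an acyloxy group → ester.
  CH(COOH): pendant –COOH: carbonyl C bonded to C and –OH → carboxylic acid.
  CH(NHCOCH3): pendant –NHC(=O)CH3: N bonded to a carbonyl → amide (not amine).
  CH2OH: –OH on an sp³ carbon → alcohol.

alcohol, alkene, amide, arene, carboxylic acid, ester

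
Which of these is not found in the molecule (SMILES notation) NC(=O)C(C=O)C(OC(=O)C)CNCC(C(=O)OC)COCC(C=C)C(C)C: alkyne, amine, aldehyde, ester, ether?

alkyne

ester: present (CH(OCOCH3) — pendant –OC(=O)CH3: an acyloxy group → ester).
aldehyde: present (CH(CHO) — pendant –CHO: carbonyl C bonded to C and H → aldehyde).
ether: present (CH2OCH2 — C–O–C with sp³ carbons on both sides and no adjacent C=O → ether).
amine: present (CH2NHCH2 — C–N–C with sp³ carbons and no adjacent C=O → amine (secondary)).
alkyne: no segment matches this pattern.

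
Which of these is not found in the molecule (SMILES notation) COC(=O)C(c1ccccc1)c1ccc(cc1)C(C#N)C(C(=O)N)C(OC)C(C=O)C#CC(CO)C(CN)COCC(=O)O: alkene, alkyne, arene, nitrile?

alkene

arene: present (CH(C6H5) — pendant –C6H5: benzene ring → arene).
alkyne: present (C≡C — C≡C triple bond → alkyne).
nitrile: present (CH(CN) — pendant –C≡N: nitrile).
alkene: absent. In each of CH(C6H5) and C6H4, the C=C units are part of an aromatic ring, which is an arene, not an isolated alkene.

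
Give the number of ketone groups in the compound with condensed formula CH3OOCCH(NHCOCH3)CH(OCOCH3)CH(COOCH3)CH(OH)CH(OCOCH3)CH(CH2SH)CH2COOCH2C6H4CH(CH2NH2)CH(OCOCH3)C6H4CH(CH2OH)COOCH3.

0

Reading the structure from left to right:
  CH3OOC: CH3O–C(=O)–: carbonyl C bonded to C and to –OCH3 → ester (not ketone + ether).
  CH(NHCOCH3): pendant –NHC(=O)CH3: N bonded to a carbonyl → amide (not amine).
  CH(OCOCH3): pendant –OC(=O)CH3: an acyloxy group → ester.
  CH(COOCH3): pendant –COOCH3: carbonyl C bonded to C and –OCH3 → ester.
  CH(OH): –OH on an sp³ carbon → alcohol (secondary).
  CH(OCOCH3): pendant –OC(=O)CH3: an acyloxy group → ester.
  CH(CH2SH): pendant –CH2SH → thiol.
  CH2COOCH2: –C(=O)–O–C with C on the carbonyl side → ester.
  C6H4: para-disubstituted benzene ring → arene.
  CH(CH2NH2): pendant –CH2NH2: N on sp³ C, no adjacent C=O → amine.
  CH(OCOCH3): pendant –OC(=O)CH3: an acyloxy group → ester.
  C6H4: para-disubstituted benzene ring → arene.
  CH(CH2OH): pendant –CH2OH on an sp³ backbone C → alcohol.
  COOCH3: –C(=O)OCH3: carbonyl C bonded to C and to –OCH3 → ester (not ketone + ether).
No segment is a ketone: CH3OOC is ester, not ketone; CH(NHCOCH3) is amide, not ketone; CH(OCOCH3) is ester, not ketone. → 0.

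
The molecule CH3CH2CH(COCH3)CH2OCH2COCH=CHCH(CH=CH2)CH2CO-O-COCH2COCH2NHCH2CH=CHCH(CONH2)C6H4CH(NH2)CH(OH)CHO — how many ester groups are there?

Taking each segment in turn:
  CH(COCH3): pendant –COCH3: carbonyl C bonded to two carbons → ketone.
  CH2OCH2: C–O–C with sp³ carbons on both sides and no adjacent C=O → ether.
  CO: –C(=O)– with carbon on both sides → ketone.
  CH=CH: C=C double bond → alkene.
  CH(CH=CH2): pendant –CH=CH2: C=C double bond → alkene.
  CH2CO-O-COCH2: two acyl groups sharing one oxygen, –C(=O)–O–C(=O)– → anhydride.
  CO: –C(=O)– with carbon on both sides → ketone.
  CH2NHCH2: C–N–C with sp³ carbons and no adjacent C=O → amine (secondary).
  CH=CH: C=C double bond → alkene.
  CH(CONH2): pendant –CONH2: carbonyl C bonded to C and N → amide.
  C6H4: para-disubstituted benzene ring → arene.
  CH(NH2): –NH2 on an sp³ carbon with no adjacent C=O → amine.
  CH(OH): –OH on an sp³ carbon → alcohol (secondary).
  CHO: terminal –CHO: carbonyl C bonded to H and C → aldehyde.
No segment is a ester: CH(COCH3) is ketone, not ester; CH2OCH2 is ether, not ester; CO is ketone, not ester. → 0.

0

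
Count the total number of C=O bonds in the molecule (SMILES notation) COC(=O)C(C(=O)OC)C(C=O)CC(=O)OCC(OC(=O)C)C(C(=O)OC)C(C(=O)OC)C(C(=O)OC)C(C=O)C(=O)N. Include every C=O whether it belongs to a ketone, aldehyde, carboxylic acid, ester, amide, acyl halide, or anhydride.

10

CH3OOC: ester, 1 C=O (running total 1).
CH(COOCH3): ester, 1 C=O (running total 2).
CH(CHO): aldehyde, 1 C=O (running total 3).
CH2COOCH2: ester, 1 C=O (running total 4).
CH(OCOCH3): ester, 1 C=O (running total 5).
CH(COOCH3): ester, 1 C=O (running total 6).
CH(COOCH3): ester, 1 C=O (running total 7).
CH(COOCH3): ester, 1 C=O (running total 8).
CH(CHO): aldehyde, 1 C=O (running total 9).
CONH2: amide, 1 C=O (running total 10).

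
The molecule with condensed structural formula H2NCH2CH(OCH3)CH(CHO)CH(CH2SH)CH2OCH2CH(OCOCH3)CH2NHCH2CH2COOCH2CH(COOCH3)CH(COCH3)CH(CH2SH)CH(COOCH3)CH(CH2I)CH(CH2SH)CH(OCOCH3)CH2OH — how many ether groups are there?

Taking each segment in turn:
  H2NCH2: –NH2 on an sp³ carbon with no adjacent C=O → amine.
  CH(OCH3): pendant –OCH3: C–O–C with sp³ C, no adjacent C=O → ether.
  CH(CHO): pendant –CHO: carbonyl C bonded to C and H → aldehyde.
  CH(CH2SH): pendant –CH2SH → thiol.
  CH2OCH2: C–O–C with sp³ carbons on both sides and no adjacent C=O → ether.
  CH(OCOCH3): pendant –OC(=O)CH3: an acyloxy group → ester.
  CH2NHCH2: C–N–C with sp³ carbons and no adjacent C=O → amine (secondary).
  CH2COOCH2: –C(=O)–O–C with C on the carbonyl side → ester.
  CH(COOCH3): pendant –COOCH3: carbonyl C bonded to C and –OCH3 → ester.
  CH(COCH3): pendant –COCH3: carbonyl C bonded to two carbons → ketone.
  CH(CH2SH): pendant –CH2SH → thiol.
  CH(COOCH3): pendant –COOCH3: carbonyl C bonded to C and –OCH3 → ester.
  CH(CH2I): pendant –CH2X: halogen on sp³ carbon → alkyl halide.
  CH(CH2SH): pendant –CH2SH → thiol.
  CH(OCOCH3): pendant –OC(=O)CH3: an acyloxy group → ester.
  CH2OH: –OH on an sp³ carbon → alcohol.
Ether appears at: CH(OCH3), CH2OCH2 → 2.

2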